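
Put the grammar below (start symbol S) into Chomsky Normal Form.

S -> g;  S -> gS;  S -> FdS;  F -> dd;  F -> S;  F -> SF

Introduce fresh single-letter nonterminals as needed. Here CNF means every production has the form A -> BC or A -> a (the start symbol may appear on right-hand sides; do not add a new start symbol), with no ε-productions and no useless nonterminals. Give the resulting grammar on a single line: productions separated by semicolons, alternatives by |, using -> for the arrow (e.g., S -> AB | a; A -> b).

S -> g | BS | FD; A -> d; B -> g; C -> AS; D -> AS; F -> g | AA | BS | FC | SF

No ε-productions.
After unit-elimination: S -> g | gS | FdS; F -> g | SF | dd | gS | FdS.
TERM: introduce A -> d, B -> g and substitute in every rule of length ≥2.
BIN: F -> FAS becomes F -> FC, C -> AS; S -> FAS becomes S -> FD, D -> AS.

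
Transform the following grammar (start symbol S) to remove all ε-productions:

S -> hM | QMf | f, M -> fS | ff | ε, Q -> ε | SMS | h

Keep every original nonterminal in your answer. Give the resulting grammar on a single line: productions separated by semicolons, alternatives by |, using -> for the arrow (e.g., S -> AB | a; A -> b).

Nullable set: {M, Q}.
S -> QMf: Q, M nullable, giving Mf | QMf | Qf | f.
S -> hM: M nullable, giving h | hM.
Drop M -> ε.
Drop Q -> ε.
Q -> SMS: M nullable, giving SMS | SS.
Unchanged (no nullable symbols): S -> f; M -> fS; M -> ff; Q -> h.

S -> f | h | Mf | Qf | hM | QMf; M -> fS | ff; Q -> h | SS | SMS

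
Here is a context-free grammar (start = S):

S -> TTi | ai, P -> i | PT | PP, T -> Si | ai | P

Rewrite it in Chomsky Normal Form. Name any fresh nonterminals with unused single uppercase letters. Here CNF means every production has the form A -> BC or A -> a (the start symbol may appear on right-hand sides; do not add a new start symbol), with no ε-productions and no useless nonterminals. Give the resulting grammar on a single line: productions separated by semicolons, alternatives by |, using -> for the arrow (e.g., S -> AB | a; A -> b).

S -> BA | TC; A -> i; B -> a; C -> TA; P -> i | PP | PT; T -> i | BA | PP | PT | SA

No ε-productions.
After unit-elimination: S -> ai | TTi; P -> i | PP | PT; T -> i | PP | PT | Si | ai.
TERM: introduce B -> a, A -> i and substitute in every rule of length ≥2.
BIN: S -> TTA becomes S -> TC, C -> TA.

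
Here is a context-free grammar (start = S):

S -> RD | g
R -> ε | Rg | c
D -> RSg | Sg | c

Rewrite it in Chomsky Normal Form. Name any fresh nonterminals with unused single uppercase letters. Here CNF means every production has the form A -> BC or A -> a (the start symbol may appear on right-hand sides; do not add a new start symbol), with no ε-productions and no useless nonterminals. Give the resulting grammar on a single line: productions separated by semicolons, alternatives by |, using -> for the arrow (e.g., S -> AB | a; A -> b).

S -> c | g | RC | RD | SA; A -> g; B -> SA; C -> SA; D -> c | RB | SA; R -> c | g | RA

Nullable: {R}; after ε-elimination: S -> D | g | RD; D -> c | Sg | RSg; R -> c | g | Rg.
After unit-elimination: S -> c | g | RD | Sg | RSg; D -> c | Sg | RSg; R -> c | g | Rg.
TERM: introduce A -> g and substitute in every rule of length ≥2.
BIN: D -> RSA becomes D -> RB, B -> SA; S -> RSA becomes S -> RC, C -> SA.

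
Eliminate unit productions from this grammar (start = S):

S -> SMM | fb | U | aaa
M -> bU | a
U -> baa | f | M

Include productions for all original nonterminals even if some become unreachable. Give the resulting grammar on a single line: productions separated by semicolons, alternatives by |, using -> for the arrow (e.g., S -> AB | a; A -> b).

S -> a | f | bU | fb | SMM | aaa | baa; M -> a | bU; U -> a | f | bU | baa

Unit productions: S->U, U->M.
Unit pairs (A ⇒* B via units): (S,M), (S,U), (U,M).
S: inherits non-unit rules of {M, S, U} → SMM | a | aaa | bU | baa | f | fb.
M: inherits non-unit rules of {M} → a | bU.
U: inherits non-unit rules of {M, U} → a | bU | baa | f.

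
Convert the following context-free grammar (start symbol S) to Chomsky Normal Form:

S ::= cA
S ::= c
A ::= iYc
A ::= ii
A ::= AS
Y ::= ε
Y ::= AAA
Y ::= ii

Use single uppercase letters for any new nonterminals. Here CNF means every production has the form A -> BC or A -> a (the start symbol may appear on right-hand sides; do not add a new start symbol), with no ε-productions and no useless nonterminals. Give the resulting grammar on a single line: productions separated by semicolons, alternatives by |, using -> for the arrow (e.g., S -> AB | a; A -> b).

Nullable: {Y}; after ε-elimination: S -> c | cA; A -> AS | ic | ii | iYc; Y -> ii | AAA.
No unit productions to eliminate.
TERM: introduce C -> c, B -> i and substitute in every rule of length ≥2.
BIN: A -> BYC becomes A -> BD, D -> YC; Y -> AAA becomes Y -> AE, E -> AA.

S -> c | CA; A -> AS | BB | BC | BD; B -> i; C -> c; D -> YC; E -> AA; Y -> AE | BB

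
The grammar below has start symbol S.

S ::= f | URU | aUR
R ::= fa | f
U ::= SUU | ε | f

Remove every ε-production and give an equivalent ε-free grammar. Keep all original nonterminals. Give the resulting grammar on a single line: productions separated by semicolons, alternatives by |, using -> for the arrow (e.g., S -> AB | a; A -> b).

S -> R | f | RU | UR | aR | URU | aUR; R -> f | fa; U -> S | f | SU | SUU

Nullable set: {U}.
S -> URU: U, U nullable, giving R | RU | UR | URU.
S -> aUR: U nullable, giving aR | aUR.
Drop U -> ε.
U -> SUU: U, U nullable, giving S | SU | SUU.
Unchanged (no nullable symbols): S -> f; R -> f; R -> fa; U -> f.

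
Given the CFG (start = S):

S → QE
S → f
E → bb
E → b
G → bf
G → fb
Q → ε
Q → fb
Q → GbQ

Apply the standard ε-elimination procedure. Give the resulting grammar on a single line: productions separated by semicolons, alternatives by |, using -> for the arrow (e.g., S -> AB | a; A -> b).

S -> E | f | QE; E -> b | bb; G -> bf | fb; Q -> Gb | fb | GbQ

Nullable set: {Q}.
S -> QE: Q nullable, giving E | QE.
Drop Q -> ε.
Q -> GbQ: Q nullable, giving Gb | GbQ.
Unchanged (no nullable symbols): S -> f; E -> b; E -> bb; G -> bf; G -> fb; Q -> fb.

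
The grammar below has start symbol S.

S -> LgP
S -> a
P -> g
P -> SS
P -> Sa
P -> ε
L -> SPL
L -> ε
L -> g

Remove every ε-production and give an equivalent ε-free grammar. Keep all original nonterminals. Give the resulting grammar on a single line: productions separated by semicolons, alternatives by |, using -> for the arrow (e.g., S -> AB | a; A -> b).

S -> a | g | Lg | gP | LgP; L -> S | g | SL | SP | SPL; P -> g | SS | Sa

Nullable set: {L, P}.
S -> LgP: L, P nullable, giving Lg | LgP | g | gP.
Drop L -> ε.
L -> SPL: P, L nullable, giving S | SL | SP | SPL.
Drop P -> ε.
Unchanged (no nullable symbols): S -> a; L -> g; P -> SS; P -> Sa; P -> g.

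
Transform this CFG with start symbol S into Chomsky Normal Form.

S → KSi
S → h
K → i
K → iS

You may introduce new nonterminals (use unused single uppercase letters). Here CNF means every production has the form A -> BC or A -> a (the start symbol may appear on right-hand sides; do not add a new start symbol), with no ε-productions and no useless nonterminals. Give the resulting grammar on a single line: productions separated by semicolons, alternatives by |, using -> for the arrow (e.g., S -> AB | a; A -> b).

No ε-productions.
No unit productions to eliminate.
TERM: introduce A -> i and substitute in every rule of length ≥2.
BIN: S -> KSA becomes S -> KB, B -> SA.

S -> h | KB; A -> i; B -> SA; K -> i | AS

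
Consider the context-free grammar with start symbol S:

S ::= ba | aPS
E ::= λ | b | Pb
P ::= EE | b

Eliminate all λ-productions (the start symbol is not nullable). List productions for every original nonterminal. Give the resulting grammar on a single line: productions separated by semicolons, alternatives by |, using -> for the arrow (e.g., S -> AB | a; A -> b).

S -> aS | ba | aPS; E -> b | Pb; P -> E | b | EE

Nullable set: {E, P}.
S -> aPS: P nullable, giving aPS | aS.
Drop E -> λ.
E -> Pb: P nullable, giving Pb | b.
P -> EE: E, E nullable, giving E | EE.
Unchanged (no nullable symbols): S -> ba; E -> b; P -> b.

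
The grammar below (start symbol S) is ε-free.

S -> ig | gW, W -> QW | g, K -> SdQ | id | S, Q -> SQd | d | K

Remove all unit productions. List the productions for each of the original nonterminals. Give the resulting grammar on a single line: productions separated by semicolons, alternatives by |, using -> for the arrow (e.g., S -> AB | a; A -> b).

Unit productions: K->S, Q->K.
Unit pairs (A ⇒* B via units): (K,S), (Q,K), (Q,S).
S: inherits non-unit rules of {S} → gW | ig.
K: inherits non-unit rules of {K, S} → SdQ | gW | id | ig.
Q: inherits non-unit rules of {K, Q, S} → SQd | SdQ | d | gW | id | ig.
W: inherits non-unit rules of {W} → QW | g.

S -> gW | ig; K -> gW | id | ig | SdQ; Q -> d | gW | id | ig | SQd | SdQ; W -> g | QW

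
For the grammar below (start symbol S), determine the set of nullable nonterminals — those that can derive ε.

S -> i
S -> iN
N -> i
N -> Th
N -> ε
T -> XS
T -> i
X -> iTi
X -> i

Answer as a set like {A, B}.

{N}

Directly nullable (have an ε-rule): {N}.
Not nullable: S, T, X — each has a terminal in every rule's right-hand side or depends on a non-nullable symbol.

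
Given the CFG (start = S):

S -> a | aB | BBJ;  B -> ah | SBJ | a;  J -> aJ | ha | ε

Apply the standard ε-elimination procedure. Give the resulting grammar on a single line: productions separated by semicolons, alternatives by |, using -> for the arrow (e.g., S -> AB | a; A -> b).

S -> a | BB | aB | BBJ; B -> a | SB | ah | SBJ; J -> a | aJ | ha

Nullable set: {J}.
S -> BBJ: J nullable, giving BB | BBJ.
B -> SBJ: J nullable, giving SB | SBJ.
Drop J -> ε.
J -> aJ: J nullable, giving a | aJ.
Unchanged (no nullable symbols): S -> a; S -> aB; B -> a; B -> ah; J -> ha.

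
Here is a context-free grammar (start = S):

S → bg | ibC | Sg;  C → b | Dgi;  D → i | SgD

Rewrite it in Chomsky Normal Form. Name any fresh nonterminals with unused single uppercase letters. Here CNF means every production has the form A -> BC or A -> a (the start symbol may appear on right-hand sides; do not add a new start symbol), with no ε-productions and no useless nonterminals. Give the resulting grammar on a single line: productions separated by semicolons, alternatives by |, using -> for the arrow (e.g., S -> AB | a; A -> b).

No ε-productions.
No unit productions to eliminate.
TERM: introduce E -> b, A -> g, B -> i and substitute in every rule of length ≥2.
BIN: C -> DAB becomes C -> DF, F -> AB; D -> SAD becomes D -> SG, G -> AD; S -> BEC becomes S -> BH, H -> EC.

S -> BH | EA | SA; A -> g; B -> i; C -> b | DF; D -> i | SG; E -> b; F -> AB; G -> AD; H -> EC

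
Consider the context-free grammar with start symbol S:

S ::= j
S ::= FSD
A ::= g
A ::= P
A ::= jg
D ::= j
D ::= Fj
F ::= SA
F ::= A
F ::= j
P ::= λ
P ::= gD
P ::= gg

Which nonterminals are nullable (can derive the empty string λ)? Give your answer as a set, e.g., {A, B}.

Directly nullable (have an ε-rule): {P}.
A is nullable via A -> P (every symbol on the right is already known nullable).
F is nullable via F -> A (every symbol on the right is already known nullable).
Not nullable: D, S — each has a terminal in every rule's right-hand side or depends on a non-nullable symbol.

{A, F, P}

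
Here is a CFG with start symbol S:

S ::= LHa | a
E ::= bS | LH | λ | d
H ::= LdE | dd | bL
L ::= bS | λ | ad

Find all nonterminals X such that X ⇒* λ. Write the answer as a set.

{E, L}

Directly nullable (have an ε-rule): {E, L}.
Not nullable: H, S — each has a terminal in every rule's right-hand side or depends on a non-nullable symbol.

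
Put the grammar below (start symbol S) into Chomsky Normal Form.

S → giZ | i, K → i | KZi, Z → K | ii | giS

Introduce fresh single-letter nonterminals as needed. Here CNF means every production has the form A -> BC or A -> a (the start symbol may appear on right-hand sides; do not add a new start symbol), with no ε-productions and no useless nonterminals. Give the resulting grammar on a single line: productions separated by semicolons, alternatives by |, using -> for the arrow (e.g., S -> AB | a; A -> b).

No ε-productions.
After unit-elimination: S -> i | giZ; K -> i | KZi; Z -> i | ii | KZi | giS.
TERM: introduce B -> g, A -> i and substitute in every rule of length ≥2.
BIN: K -> KZA becomes K -> KC, C -> ZA; S -> BAZ becomes S -> BD, D -> AZ; Z -> BAS becomes Z -> BE, E -> AS; Z -> KZA becomes Z -> KF, F -> ZA.

S -> i | BD; A -> i; B -> g; C -> ZA; D -> AZ; E -> AS; F -> ZA; K -> i | KC; Z -> i | AA | BE | KF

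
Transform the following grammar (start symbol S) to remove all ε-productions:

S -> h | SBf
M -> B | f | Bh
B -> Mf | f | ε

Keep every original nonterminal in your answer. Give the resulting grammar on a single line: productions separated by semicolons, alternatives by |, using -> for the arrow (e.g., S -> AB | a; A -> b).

S -> h | Sf | SBf; B -> f | Mf; M -> B | f | h | Bh

Nullable set: {B, M}.
S -> SBf: B nullable, giving SBf | Sf.
Drop B -> ε.
B -> Mf: M nullable, giving Mf | f.
M -> B: B nullable, giving B.
M -> Bh: B nullable, giving Bh | h.
Unchanged (no nullable symbols): S -> h; B -> f; M -> f.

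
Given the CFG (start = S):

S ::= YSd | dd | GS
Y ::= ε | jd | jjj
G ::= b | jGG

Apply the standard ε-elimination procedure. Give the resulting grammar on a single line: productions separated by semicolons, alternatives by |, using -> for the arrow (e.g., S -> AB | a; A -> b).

S -> GS | Sd | dd | YSd; G -> b | jGG; Y -> jd | jjj

Nullable set: {Y}.
S -> YSd: Y nullable, giving Sd | YSd.
Drop Y -> ε.
Unchanged (no nullable symbols): S -> GS; S -> dd; G -> b; G -> jGG; Y -> jd; Y -> jjj.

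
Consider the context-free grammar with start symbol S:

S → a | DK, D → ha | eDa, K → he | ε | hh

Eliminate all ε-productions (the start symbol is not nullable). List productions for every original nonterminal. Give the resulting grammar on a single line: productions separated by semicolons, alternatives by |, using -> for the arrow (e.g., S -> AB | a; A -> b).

S -> D | a | DK; D -> ha | eDa; K -> he | hh

Nullable set: {K}.
S -> DK: K nullable, giving D | DK.
Drop K -> ε.
Unchanged (no nullable symbols): S -> a; D -> eDa; D -> ha; K -> he; K -> hh.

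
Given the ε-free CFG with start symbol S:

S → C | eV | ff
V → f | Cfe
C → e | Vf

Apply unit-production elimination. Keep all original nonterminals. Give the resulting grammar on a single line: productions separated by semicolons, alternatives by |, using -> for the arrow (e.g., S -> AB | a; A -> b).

Unit productions: S->C.
Unit pairs (A ⇒* B via units): (S,C).
S: inherits non-unit rules of {C, S} → Vf | e | eV | ff.
C: inherits non-unit rules of {C} → Vf | e.
V: inherits non-unit rules of {V} → Cfe | f.

S -> e | Vf | eV | ff; C -> e | Vf; V -> f | Cfe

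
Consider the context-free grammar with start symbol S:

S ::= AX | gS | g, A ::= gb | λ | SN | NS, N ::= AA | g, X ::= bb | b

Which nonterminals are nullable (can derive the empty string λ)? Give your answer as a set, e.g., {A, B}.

{A, N}

Directly nullable (have an ε-rule): {A}.
N is nullable via N -> AA (every symbol on the right is already known nullable).
Not nullable: S, X — each has a terminal in every rule's right-hand side or depends on a non-nullable symbol.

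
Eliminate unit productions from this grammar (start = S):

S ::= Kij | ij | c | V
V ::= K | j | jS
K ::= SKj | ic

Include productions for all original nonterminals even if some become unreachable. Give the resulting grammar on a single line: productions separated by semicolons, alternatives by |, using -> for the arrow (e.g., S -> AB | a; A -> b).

S -> c | j | ic | ij | jS | Kij | SKj; K -> ic | SKj; V -> j | ic | jS | SKj

Unit productions: S->V, V->K.
Unit pairs (A ⇒* B via units): (S,K), (S,V), (V,K).
S: inherits non-unit rules of {K, S, V} → Kij | SKj | c | ic | ij | j | jS.
K: inherits non-unit rules of {K} → SKj | ic.
V: inherits non-unit rules of {K, V} → SKj | ic | j | jS.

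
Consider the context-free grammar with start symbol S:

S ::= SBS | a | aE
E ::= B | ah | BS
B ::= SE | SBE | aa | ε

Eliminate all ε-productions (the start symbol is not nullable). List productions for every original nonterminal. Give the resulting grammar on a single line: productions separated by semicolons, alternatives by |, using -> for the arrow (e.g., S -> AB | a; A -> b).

S -> a | SS | aE | SBS; B -> S | SB | SE | aa | SBE; E -> B | S | BS | ah

Nullable set: {B, E}.
S -> SBS: B nullable, giving SBS | SS.
S -> aE: E nullable, giving a | aE.
Drop B -> ε.
B -> SBE: B, E nullable, giving S | SB | SBE | SE.
B -> SE: E nullable, giving S | SE.
E -> B: B nullable, giving B.
E -> BS: B nullable, giving BS | S.
Unchanged (no nullable symbols): S -> a; B -> aa; E -> ah.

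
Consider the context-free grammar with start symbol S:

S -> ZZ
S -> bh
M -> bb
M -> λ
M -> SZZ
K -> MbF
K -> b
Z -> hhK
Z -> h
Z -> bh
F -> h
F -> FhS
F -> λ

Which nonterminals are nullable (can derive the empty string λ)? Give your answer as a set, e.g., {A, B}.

{F, M}

Directly nullable (have an ε-rule): {F, M}.
Not nullable: K, S, Z — each has a terminal in every rule's right-hand side or depends on a non-nullable symbol.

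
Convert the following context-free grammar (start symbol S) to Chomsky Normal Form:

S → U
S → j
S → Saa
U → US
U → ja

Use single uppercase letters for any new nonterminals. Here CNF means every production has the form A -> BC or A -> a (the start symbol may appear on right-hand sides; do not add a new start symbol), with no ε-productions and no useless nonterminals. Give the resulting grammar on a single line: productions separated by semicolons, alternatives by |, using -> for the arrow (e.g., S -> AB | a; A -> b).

S -> j | BA | SC | US; A -> a; B -> j; C -> AA; U -> BA | US

No ε-productions.
After unit-elimination: S -> j | US | ja | Saa; U -> US | ja.
TERM: introduce A -> a, B -> j and substitute in every rule of length ≥2.
BIN: S -> SAA becomes S -> SC, C -> AA.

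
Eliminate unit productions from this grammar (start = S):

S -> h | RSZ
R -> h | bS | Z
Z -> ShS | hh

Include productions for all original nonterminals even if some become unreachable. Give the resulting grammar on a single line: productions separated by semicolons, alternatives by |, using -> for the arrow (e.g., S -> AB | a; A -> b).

S -> h | RSZ; R -> h | bS | hh | ShS; Z -> hh | ShS

Unit productions: R->Z.
Unit pairs (A ⇒* B via units): (R,Z).
S: inherits non-unit rules of {S} → RSZ | h.
R: inherits non-unit rules of {R, Z} → ShS | bS | h | hh.
Z: inherits non-unit rules of {Z} → ShS | hh.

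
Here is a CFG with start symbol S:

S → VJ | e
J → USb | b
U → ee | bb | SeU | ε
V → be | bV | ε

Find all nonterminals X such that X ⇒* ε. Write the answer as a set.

{U, V}

Directly nullable (have an ε-rule): {U, V}.
Not nullable: J, S — each has a terminal in every rule's right-hand side or depends on a non-nullable symbol.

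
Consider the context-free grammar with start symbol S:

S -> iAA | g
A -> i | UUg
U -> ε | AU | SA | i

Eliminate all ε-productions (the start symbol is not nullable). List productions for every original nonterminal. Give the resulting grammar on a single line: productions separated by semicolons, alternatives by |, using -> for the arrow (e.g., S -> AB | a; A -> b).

Nullable set: {U}.
A -> UUg: U, U nullable, giving UUg | Ug | g.
Drop U -> ε.
U -> AU: U nullable, giving A | AU.
Unchanged (no nullable symbols): S -> g; S -> iAA; A -> i; U -> SA; U -> i.

S -> g | iAA; A -> g | i | Ug | UUg; U -> A | i | AU | SA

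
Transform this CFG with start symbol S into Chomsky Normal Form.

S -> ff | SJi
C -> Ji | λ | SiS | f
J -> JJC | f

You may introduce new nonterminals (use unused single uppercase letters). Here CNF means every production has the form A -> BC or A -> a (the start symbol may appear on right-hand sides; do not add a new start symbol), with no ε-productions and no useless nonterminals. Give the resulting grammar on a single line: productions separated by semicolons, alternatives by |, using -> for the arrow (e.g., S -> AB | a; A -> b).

Nullable: {C}; after ε-elimination: S -> ff | SJi; C -> f | Ji | SiS; J -> f | JJ | JJC.
No unit productions to eliminate.
TERM: introduce B -> f, A -> i and substitute in every rule of length ≥2.
BIN: C -> SAS becomes C -> SD, D -> AS; J -> JJC becomes J -> JE, E -> JC; S -> SJA becomes S -> SF, F -> JA.

S -> BB | SF; A -> i; B -> f; C -> f | JA | SD; D -> AS; E -> JC; F -> JA; J -> f | JE | JJ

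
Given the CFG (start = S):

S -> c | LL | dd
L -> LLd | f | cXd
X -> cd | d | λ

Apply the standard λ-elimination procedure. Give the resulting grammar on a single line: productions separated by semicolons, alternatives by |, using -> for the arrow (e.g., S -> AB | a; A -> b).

Nullable set: {X}.
L -> cXd: X nullable, giving cXd | cd.
Drop X -> λ.
Unchanged (no nullable symbols): S -> LL; S -> c; S -> dd; L -> LLd; L -> f; X -> cd; X -> d.

S -> c | LL | dd; L -> f | cd | LLd | cXd; X -> d | cd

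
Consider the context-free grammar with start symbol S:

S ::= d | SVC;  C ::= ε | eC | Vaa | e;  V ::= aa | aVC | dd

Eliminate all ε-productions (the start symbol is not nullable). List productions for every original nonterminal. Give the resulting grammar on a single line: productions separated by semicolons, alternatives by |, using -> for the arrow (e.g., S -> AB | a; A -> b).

Nullable set: {C}.
S -> SVC: C nullable, giving SV | SVC.
Drop C -> ε.
C -> eC: C nullable, giving e | eC.
V -> aVC: C nullable, giving aV | aVC.
Unchanged (no nullable symbols): S -> d; C -> Vaa; C -> e; V -> aa; V -> dd.

S -> d | SV | SVC; C -> e | eC | Vaa; V -> aV | aa | dd | aVC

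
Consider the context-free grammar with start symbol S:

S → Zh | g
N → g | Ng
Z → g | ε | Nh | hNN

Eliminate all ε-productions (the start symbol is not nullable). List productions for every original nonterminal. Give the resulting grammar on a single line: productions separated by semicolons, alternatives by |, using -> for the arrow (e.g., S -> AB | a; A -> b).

Nullable set: {Z}.
S -> Zh: Z nullable, giving Zh | h.
Drop Z -> ε.
Unchanged (no nullable symbols): S -> g; N -> Ng; N -> g; Z -> Nh; Z -> g; Z -> hNN.

S -> g | h | Zh; N -> g | Ng; Z -> g | Nh | hNN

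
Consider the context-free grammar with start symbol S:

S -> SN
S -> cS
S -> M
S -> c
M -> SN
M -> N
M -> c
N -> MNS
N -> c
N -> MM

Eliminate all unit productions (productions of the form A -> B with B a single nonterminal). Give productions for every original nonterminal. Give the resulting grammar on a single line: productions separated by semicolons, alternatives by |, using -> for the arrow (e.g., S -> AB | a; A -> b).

S -> c | MM | SN | cS | MNS; M -> c | MM | SN | MNS; N -> c | MM | MNS

Unit productions: M->N, S->M.
Unit pairs (A ⇒* B via units): (M,N), (S,M), (S,N).
S: inherits non-unit rules of {M, N, S} → MM | MNS | SN | c | cS.
M: inherits non-unit rules of {M, N} → MM | MNS | SN | c.
N: inherits non-unit rules of {N} → MM | MNS | c.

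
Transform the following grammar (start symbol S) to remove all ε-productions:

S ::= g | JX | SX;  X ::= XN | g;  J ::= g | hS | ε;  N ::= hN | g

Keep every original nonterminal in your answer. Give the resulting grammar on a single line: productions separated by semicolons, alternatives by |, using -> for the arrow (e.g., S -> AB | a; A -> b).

Nullable set: {J}.
S -> JX: J nullable, giving JX | X.
Drop J -> ε.
Unchanged (no nullable symbols): S -> SX; S -> g; J -> g; J -> hS; N -> g; N -> hN; X -> XN; X -> g.

S -> X | g | JX | SX; J -> g | hS; N -> g | hN; X -> g | XN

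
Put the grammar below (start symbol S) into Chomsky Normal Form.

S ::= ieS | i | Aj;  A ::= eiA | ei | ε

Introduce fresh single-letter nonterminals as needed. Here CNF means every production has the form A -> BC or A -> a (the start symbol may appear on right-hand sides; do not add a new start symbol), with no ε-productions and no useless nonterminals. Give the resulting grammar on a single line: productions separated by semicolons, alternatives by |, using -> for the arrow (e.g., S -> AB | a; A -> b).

Nullable: {A}; after ε-elimination: S -> i | j | Aj | ieS; A -> ei | eiA.
No unit productions to eliminate.
TERM: introduce B -> e, C -> i, D -> j and substitute in every rule of length ≥2.
BIN: A -> BCA becomes A -> BE, E -> CA; S -> CBS becomes S -> CF, F -> BS.

S -> i | j | AD | CF; A -> BC | BE; B -> e; C -> i; D -> j; E -> CA; F -> BS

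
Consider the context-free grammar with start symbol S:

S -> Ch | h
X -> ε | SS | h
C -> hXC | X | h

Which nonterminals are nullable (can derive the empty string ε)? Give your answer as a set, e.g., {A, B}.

Directly nullable (have an ε-rule): {X}.
C is nullable via C -> X (every symbol on the right is already known nullable).
Not nullable: S — each has a terminal in every rule's right-hand side or depends on a non-nullable symbol.

{C, X}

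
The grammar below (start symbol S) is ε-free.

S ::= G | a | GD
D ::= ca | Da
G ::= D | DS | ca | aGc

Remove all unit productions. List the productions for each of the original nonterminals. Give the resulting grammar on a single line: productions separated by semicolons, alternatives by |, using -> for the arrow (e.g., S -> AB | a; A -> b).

S -> a | DS | Da | GD | ca | aGc; D -> Da | ca; G -> DS | Da | ca | aGc

Unit productions: G->D, S->G.
Unit pairs (A ⇒* B via units): (G,D), (S,D), (S,G).
S: inherits non-unit rules of {D, G, S} → DS | Da | GD | a | aGc | ca.
D: inherits non-unit rules of {D} → Da | ca.
G: inherits non-unit rules of {D, G} → DS | Da | aGc | ca.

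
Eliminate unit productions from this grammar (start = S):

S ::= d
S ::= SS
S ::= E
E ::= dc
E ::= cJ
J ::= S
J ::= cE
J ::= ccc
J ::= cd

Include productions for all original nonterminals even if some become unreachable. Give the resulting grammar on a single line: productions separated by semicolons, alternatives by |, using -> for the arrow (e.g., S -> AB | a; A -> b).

S -> d | SS | cJ | dc; E -> cJ | dc; J -> d | SS | cE | cJ | cd | dc | ccc

Unit productions: J->S, S->E.
Unit pairs (A ⇒* B via units): (J,E), (J,S), (S,E).
S: inherits non-unit rules of {E, S} → SS | cJ | d | dc.
E: inherits non-unit rules of {E} → cJ | dc.
J: inherits non-unit rules of {E, J, S} → SS | cE | cJ | ccc | cd | d | dc.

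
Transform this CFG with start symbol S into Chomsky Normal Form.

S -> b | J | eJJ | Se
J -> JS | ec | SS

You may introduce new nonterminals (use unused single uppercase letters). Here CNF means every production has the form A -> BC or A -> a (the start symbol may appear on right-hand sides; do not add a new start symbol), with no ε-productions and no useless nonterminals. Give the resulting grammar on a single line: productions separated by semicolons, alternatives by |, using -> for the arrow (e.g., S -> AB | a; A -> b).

No ε-productions.
After unit-elimination: S -> b | JS | SS | Se | ec | eJJ; J -> JS | SS | ec.
TERM: introduce B -> c, A -> e and substitute in every rule of length ≥2.
BIN: S -> AJJ becomes S -> AC, C -> JJ.

S -> b | AB | AC | JS | SA | SS; A -> e; B -> c; C -> JJ; J -> AB | JS | SS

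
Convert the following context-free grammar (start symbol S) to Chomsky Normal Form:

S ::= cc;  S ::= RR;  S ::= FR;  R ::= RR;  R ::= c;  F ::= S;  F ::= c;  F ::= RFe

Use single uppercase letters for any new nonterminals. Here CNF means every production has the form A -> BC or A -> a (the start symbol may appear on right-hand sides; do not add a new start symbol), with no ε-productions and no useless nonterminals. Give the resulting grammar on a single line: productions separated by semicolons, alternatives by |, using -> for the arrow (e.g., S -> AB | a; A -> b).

S -> BB | FR | RR; A -> e; B -> c; C -> FA; F -> c | BB | FR | RC | RR; R -> c | RR

No ε-productions.
After unit-elimination: S -> FR | RR | cc; F -> c | FR | RR | cc | RFe; R -> c | RR.
TERM: introduce B -> c, A -> e and substitute in every rule of length ≥2.
BIN: F -> RFA becomes F -> RC, C -> FA.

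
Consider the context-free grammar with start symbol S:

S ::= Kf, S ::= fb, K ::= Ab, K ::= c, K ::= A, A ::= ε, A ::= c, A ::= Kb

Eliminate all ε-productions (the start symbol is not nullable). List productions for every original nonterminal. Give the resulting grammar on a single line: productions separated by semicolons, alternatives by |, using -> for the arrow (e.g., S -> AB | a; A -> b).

Nullable set: {A, K}.
S -> Kf: K nullable, giving Kf | f.
Drop A -> ε.
A -> Kb: K nullable, giving Kb | b.
K -> A: A nullable, giving A.
K -> Ab: A nullable, giving Ab | b.
Unchanged (no nullable symbols): S -> fb; A -> c; K -> c.

S -> f | Kf | fb; A -> b | c | Kb; K -> A | b | c | Ab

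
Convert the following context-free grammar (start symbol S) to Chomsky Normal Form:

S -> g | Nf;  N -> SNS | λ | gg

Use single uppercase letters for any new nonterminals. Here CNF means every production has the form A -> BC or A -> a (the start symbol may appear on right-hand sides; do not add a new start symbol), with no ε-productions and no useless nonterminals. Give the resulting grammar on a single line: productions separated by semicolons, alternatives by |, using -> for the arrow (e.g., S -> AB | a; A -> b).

S -> f | g | NB; A -> g; B -> f; C -> NS; N -> AA | SC | SS

Nullable: {N}; after ε-elimination: S -> f | g | Nf; N -> SS | gg | SNS.
No unit productions to eliminate.
TERM: introduce B -> f, A -> g and substitute in every rule of length ≥2.
BIN: N -> SNS becomes N -> SC, C -> NS.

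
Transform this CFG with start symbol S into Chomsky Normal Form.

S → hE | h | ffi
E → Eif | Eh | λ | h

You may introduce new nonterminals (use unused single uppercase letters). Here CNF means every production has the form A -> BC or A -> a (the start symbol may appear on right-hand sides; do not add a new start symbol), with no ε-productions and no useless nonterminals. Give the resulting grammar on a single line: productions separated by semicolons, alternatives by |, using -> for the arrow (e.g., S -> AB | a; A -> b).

S -> h | AE | CF; A -> h; B -> i; C -> f; D -> BC; E -> h | BC | EA | ED; F -> CB

Nullable: {E}; after ε-elimination: S -> h | hE | ffi; E -> h | Eh | if | Eif.
No unit productions to eliminate.
TERM: introduce C -> f, A -> h, B -> i and substitute in every rule of length ≥2.
BIN: E -> EBC becomes E -> ED, D -> BC; S -> CCB becomes S -> CF, F -> CB.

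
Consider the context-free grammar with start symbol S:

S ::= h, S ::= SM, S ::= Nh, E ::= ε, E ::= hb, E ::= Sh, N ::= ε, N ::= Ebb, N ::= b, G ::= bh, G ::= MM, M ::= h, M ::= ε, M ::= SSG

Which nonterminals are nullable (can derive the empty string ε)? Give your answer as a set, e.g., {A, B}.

{E, G, M, N}

Directly nullable (have an ε-rule): {E, M, N}.
G is nullable via G -> MM (every symbol on the right is already known nullable).
Not nullable: S — each has a terminal in every rule's right-hand side or depends on a non-nullable symbol.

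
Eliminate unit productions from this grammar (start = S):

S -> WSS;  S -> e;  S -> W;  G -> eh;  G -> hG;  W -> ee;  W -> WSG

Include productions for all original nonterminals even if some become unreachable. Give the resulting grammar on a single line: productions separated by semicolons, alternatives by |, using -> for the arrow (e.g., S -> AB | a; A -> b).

Unit productions: S->W.
Unit pairs (A ⇒* B via units): (S,W).
S: inherits non-unit rules of {S, W} → WSG | WSS | e | ee.
G: inherits non-unit rules of {G} → eh | hG.
W: inherits non-unit rules of {W} → WSG | ee.

S -> e | ee | WSG | WSS; G -> eh | hG; W -> ee | WSG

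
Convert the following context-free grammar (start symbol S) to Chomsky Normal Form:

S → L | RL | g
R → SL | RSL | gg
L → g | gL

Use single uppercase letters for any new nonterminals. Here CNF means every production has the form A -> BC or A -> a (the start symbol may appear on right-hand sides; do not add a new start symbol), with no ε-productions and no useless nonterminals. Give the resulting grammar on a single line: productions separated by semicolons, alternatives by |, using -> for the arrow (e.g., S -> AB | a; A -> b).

S -> g | AL | RL; A -> g; B -> SL; L -> g | AL; R -> AA | RB | SL

No ε-productions.
After unit-elimination: S -> g | RL | gL; L -> g | gL; R -> SL | gg | RSL.
TERM: introduce A -> g and substitute in every rule of length ≥2.
BIN: R -> RSL becomes R -> RB, B -> SL.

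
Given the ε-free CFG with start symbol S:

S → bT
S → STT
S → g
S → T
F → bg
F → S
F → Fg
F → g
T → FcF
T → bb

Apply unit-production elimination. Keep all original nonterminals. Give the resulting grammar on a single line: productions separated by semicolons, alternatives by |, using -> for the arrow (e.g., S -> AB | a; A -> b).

S -> g | bT | bb | FcF | STT; F -> g | Fg | bT | bb | bg | FcF | STT; T -> bb | FcF

Unit productions: F->S, S->T.
Unit pairs (A ⇒* B via units): (F,S), (F,T), (S,T).
S: inherits non-unit rules of {S, T} → FcF | STT | bT | bb | g.
F: inherits non-unit rules of {F, S, T} → FcF | Fg | STT | bT | bb | bg | g.
T: inherits non-unit rules of {T} → FcF | bb.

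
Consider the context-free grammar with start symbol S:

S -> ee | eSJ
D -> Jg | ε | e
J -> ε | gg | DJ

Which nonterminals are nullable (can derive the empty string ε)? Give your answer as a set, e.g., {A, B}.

Directly nullable (have an ε-rule): {D, J}.
Not nullable: S — each has a terminal in every rule's right-hand side or depends on a non-nullable symbol.

{D, J}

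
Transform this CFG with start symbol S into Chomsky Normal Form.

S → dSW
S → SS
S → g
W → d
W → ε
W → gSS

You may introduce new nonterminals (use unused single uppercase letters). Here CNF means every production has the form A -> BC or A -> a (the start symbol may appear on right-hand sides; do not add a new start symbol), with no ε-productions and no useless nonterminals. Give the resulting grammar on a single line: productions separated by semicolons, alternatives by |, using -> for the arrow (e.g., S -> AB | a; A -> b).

Nullable: {W}; after ε-elimination: S -> g | SS | dS | dSW; W -> d | gSS.
No unit productions to eliminate.
TERM: introduce A -> d, B -> g and substitute in every rule of length ≥2.
BIN: S -> ASW becomes S -> AC, C -> SW; W -> BSS becomes W -> BD, D -> SS.

S -> g | AC | AS | SS; A -> d; B -> g; C -> SW; D -> SS; W -> d | BD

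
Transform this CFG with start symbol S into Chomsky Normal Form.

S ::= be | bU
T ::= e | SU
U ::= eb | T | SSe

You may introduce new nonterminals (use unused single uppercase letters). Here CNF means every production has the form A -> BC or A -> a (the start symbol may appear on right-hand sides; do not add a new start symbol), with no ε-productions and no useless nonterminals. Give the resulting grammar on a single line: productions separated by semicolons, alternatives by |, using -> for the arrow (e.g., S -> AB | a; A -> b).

S -> AB | AU; A -> b; B -> e; C -> SB; U -> e | BA | SC | SU

No ε-productions.
After unit-elimination: S -> bU | be; T -> e | SU; U -> e | SU | eb | SSe.
TERM: introduce A -> b, B -> e and substitute in every rule of length ≥2.
BIN: U -> SSB becomes U -> SC, C -> SB.
Drop unreachable/unproductive: T.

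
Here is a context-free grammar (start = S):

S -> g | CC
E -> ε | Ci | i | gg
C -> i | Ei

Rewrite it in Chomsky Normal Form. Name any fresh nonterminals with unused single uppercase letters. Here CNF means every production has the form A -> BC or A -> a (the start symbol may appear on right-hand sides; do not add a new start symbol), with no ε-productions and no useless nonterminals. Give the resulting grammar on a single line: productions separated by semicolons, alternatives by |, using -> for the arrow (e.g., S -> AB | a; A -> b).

Nullable: {E}; after ε-elimination: S -> g | CC; C -> i | Ei; E -> i | Ci | gg.
No unit productions to eliminate.
TERM: introduce B -> g, A -> i and substitute in every rule of length ≥2.

S -> g | CC; A -> i; B -> g; C -> i | EA; E -> i | BB | CA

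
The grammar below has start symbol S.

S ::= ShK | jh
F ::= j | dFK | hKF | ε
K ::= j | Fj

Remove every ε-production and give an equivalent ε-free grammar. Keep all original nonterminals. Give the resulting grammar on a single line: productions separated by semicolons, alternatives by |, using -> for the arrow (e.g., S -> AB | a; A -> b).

S -> jh | ShK; F -> j | dK | hK | dFK | hKF; K -> j | Fj

Nullable set: {F}.
Drop F -> ε.
F -> dFK: F nullable, giving dFK | dK.
F -> hKF: F nullable, giving hK | hKF.
K -> Fj: F nullable, giving Fj | j.
Unchanged (no nullable symbols): S -> ShK; S -> jh; F -> j; K -> j.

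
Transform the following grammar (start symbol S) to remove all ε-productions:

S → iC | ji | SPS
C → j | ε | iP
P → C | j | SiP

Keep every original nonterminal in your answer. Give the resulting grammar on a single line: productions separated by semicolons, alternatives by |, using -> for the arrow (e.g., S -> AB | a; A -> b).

S -> i | SS | iC | ji | SPS; C -> i | j | iP; P -> C | j | Si | SiP

Nullable set: {C, P}.
S -> SPS: P nullable, giving SPS | SS.
S -> iC: C nullable, giving i | iC.
Drop C -> ε.
C -> iP: P nullable, giving i | iP.
P -> C: C nullable, giving C.
P -> SiP: P nullable, giving Si | SiP.
Unchanged (no nullable symbols): S -> ji; C -> j; P -> j.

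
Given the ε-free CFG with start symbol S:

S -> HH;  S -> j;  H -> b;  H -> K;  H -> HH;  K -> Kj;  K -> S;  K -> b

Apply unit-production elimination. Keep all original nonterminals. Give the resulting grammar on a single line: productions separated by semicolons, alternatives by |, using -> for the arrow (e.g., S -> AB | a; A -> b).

S -> j | HH; H -> b | j | HH | Kj; K -> b | j | HH | Kj

Unit productions: H->K, K->S.
Unit pairs (A ⇒* B via units): (H,K), (H,S), (K,S).
S: inherits non-unit rules of {S} → HH | j.
H: inherits non-unit rules of {H, K, S} → HH | Kj | b | j.
K: inherits non-unit rules of {K, S} → HH | Kj | b | j.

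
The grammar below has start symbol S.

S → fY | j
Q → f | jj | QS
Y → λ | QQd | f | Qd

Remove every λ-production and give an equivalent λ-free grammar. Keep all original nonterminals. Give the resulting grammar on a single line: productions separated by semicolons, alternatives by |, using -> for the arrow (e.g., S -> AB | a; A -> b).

S -> f | j | fY; Q -> f | QS | jj; Y -> f | Qd | QQd

Nullable set: {Y}.
S -> fY: Y nullable, giving f | fY.
Drop Y -> λ.
Unchanged (no nullable symbols): S -> j; Q -> QS; Q -> f; Q -> jj; Y -> QQd; Y -> Qd; Y -> f.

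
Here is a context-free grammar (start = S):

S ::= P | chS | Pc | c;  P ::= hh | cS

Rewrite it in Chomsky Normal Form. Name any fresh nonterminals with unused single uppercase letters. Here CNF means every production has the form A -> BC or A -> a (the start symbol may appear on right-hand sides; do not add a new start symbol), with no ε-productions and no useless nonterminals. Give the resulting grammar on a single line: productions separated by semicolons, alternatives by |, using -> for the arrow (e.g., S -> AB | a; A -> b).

No ε-productions.
After unit-elimination: S -> c | Pc | cS | hh | chS; P -> cS | hh.
TERM: introduce A -> c, B -> h and substitute in every rule of length ≥2.
BIN: S -> ABS becomes S -> AC, C -> BS.

S -> c | AC | AS | BB | PA; A -> c; B -> h; C -> BS; P -> AS | BB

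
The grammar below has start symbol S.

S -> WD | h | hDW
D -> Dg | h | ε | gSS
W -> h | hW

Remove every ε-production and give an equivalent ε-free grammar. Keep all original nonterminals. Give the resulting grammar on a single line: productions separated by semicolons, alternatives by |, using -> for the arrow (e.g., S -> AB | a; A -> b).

Nullable set: {D}.
S -> WD: D nullable, giving W | WD.
S -> hDW: D nullable, giving hDW | hW.
Drop D -> ε.
D -> Dg: D nullable, giving Dg | g.
Unchanged (no nullable symbols): S -> h; D -> gSS; D -> h; W -> h; W -> hW.

S -> W | h | WD | hW | hDW; D -> g | h | Dg | gSS; W -> h | hW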